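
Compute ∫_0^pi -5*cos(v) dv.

An antiderivative is F(v) = -5*sin(v).
Then F(pi) - F(0) = (0) - (0) = 0.

0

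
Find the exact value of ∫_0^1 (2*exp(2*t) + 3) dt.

An antiderivative is F(t) = exp(2*t) + 3*t.
Then F(1) - F(0) = (3 + exp(2)) - (1) = 2 + exp(2).

2 + exp(2)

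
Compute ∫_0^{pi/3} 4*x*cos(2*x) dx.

Integrate by parts once (u = x, dv = 4*cos(2*x) dx).
An antiderivative is F(x) = 2*x*sin(2*x) + cos(2*x).
Then F(pi/3) - F(0) = (-1/2 + sqrt(3)*pi/3) - (1) = -3/2 + sqrt(3)*pi/3.

-3/2 + sqrt(3)*pi/3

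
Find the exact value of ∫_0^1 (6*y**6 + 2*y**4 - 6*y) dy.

-61/35

By the power rule, an antiderivative is F(y) = 6*y**7/7 + 2*y**5/5 - 3*y**2.
Then F(1) - F(0) = (-61/35) - (0) = -61/35.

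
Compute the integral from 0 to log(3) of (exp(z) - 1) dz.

2 - log(3)

An antiderivative is F(z) = -z + exp(z).
Then F(log(3)) - F(0) = (3 - log(3)) - (1) = 2 - log(3).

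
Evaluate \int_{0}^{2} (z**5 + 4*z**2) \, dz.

64/3

By the power rule, an antiderivative is F(z) = z**6/6 + 4*z**3/3.
Then F(2) - F(0) = (64/3) - (0) = 64/3.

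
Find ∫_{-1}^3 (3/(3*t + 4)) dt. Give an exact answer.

log(13)

An antiderivative is F(t) = log(3*t + 4).
Then F(3) - F(-1) = (log(13)) - (0) = log(13).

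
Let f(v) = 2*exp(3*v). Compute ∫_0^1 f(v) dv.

-2/3 + 2*exp(3)/3

An antiderivative is F(v) = 2*exp(3*v)/3.
Then F(1) - F(0) = (2*exp(3)/3) - (2/3) = -2/3 + 2*exp(3)/3.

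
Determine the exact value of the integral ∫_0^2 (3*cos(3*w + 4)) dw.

sin(10) - sin(4)

Let u = 3*w + 4, so du = 3 dw. When w = 0, u = 4; when w = 2, u = 10.
The integral becomes ∫ cos(u) du from 4 to 10, with antiderivative sin(u).
Back in w: F(w) = sin(3*w + 4).
Then F(2) - F(0) = (sin(10)) - (sin(4)) = sin(10) - sin(4).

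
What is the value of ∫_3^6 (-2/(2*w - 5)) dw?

-log(7)

An antiderivative is F(w) = -log(2*w - 5).
Then F(6) - F(3) = (-log(7)) - (0) = -log(7).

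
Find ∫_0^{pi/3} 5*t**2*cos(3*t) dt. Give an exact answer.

Integrate by parts twice (u = t^2, dv = 5*cos(3*t) dt).
An antiderivative is F(t) = 5*t**2*sin(3*t)/3 + 10*t*cos(3*t)/9 - 10*sin(3*t)/27.
Then F(pi/3) - F(0) = (-10*pi/27) - (0) = -10*pi/27.

-10*pi/27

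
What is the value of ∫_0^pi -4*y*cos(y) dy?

8

Integrate by parts once (u = y, dv = -4*cos(y) dy).
An antiderivative is F(y) = -4*y*sin(y) - 4*cos(y).
Then F(pi) - F(0) = (4) - (-4) = 8.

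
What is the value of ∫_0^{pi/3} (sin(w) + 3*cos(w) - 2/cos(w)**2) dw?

An antiderivative is F(w) = 3*sin(w) - cos(w) - 2*tan(w).
Then F(pi/3) - F(0) = (-sqrt(3)/2 - 1/2) - (-1) = 1/2 - sqrt(3)/2.

1/2 - sqrt(3)/2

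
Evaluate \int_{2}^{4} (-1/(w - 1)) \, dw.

An antiderivative is F(w) = -log(w - 1).
Then F(4) - F(2) = (-log(3)) - (0) = -log(3).

-log(3)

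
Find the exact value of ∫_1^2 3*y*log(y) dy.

Integrate by parts once (u = ln y, dv = 3*y dy).
An antiderivative is F(y) = 3*y**2*(2*log(y) - 1)/4.
Then F(2) - F(1) = (-3 + log(64)) - (-3/4) = -9/4 + log(64).

-9/4 + log(64)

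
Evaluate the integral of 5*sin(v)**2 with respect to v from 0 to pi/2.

Use the identity sin^2(v) = (1 - cos(2*v))/2.
An antiderivative is F(v) = 5*v/2 - 5*sin(2*v)/4.
Then F(pi/2) - F(0) = (5*pi/4) - (0) = 5*pi/4.

5*pi/4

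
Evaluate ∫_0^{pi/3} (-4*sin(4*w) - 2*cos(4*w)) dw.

An antiderivative is F(w) = -sin(4*w)/2 + cos(4*w).
Then F(pi/3) - F(0) = (-1/2 + sqrt(3)/4) - (1) = -3/2 + sqrt(3)/4.

-3/2 + sqrt(3)/4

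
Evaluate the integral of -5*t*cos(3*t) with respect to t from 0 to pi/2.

Integrate by parts once (u = t, dv = -5*cos(3*t) dt).
An antiderivative is F(t) = -5*t*sin(3*t)/3 - 5*cos(3*t)/9.
Then F(pi/2) - F(0) = (5*pi/6) - (-5/9) = 5/9 + 5*pi/6.

5/9 + 5*pi/6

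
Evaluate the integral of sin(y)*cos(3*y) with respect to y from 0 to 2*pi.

0

Use the identity sin(y)cos(3*y) = [sin(4*y) + sin(-2*y)]/2.
An antiderivative is F(y) = cos(2*y)/4 - cos(4*y)/8.
Then F(2*pi) - F(0) = (1/8) - (1/8) = 0.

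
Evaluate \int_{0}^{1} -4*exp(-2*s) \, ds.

-2 + 2*exp(-2)

An antiderivative is F(s) = 2*exp(-2*s).
Then F(1) - F(0) = (2*exp(-2)) - (2) = -2 + 2*exp(-2).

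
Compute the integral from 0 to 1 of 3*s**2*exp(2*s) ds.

-3/4 + 3*exp(2)/4

Integrate by parts twice (u = s^2, dv = 3*exp(2*s) ds).
An antiderivative is F(s) = (6*s**2 - 6*s + 3)*exp(2*s)/4.
Then F(1) - F(0) = (3*exp(2)/4) - (3/4) = -3/4 + 3*exp(2)/4.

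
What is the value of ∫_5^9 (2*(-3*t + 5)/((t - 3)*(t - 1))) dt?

-4*log(3) - 2*log(2)

Factor the denominator: t**2 - 4*t + 3 = (t - 1)(t - 3).
Partial fractions: 2*(-3*t + 5)/((t - 3)*(t - 1)) = -2/(t - 1) - 4/(t - 3).
An antiderivative is F(t) = -4*log(t - 3) - 2*log(t - 1).
Then F(9) - F(5) = (-10*log(2) - 4*log(3)) - (-8*log(2)) = -4*log(3) - 2*log(2).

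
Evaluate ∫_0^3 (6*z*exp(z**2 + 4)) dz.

-3*(1 - exp(9))*exp(4)

Let u = z**2 + 4, so du = 2*z dz. When z = 0, u = 4; when z = 3, u = 13.
The integral becomes 3·∫ exp(u) du from 4 to 13, with antiderivative 3*exp(u).
Back in z: F(z) = 3*exp(z**2 + 4).
Then F(3) - F(0) = (3*exp(13)) - (3*exp(4)) = -3*(1 - exp(9))*exp(4).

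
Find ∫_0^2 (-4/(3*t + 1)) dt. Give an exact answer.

An antiderivative is F(t) = -4*log(3*t + 1)/3.
Then F(2) - F(0) = (-4*log(7)/3) - (0) = -4*log(7)/3.

-4*log(7)/3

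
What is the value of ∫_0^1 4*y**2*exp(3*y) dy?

-8/27 + 20*exp(3)/27

Integrate by parts twice (u = y^2, dv = 4*exp(3*y) dy).
An antiderivative is F(y) = (36*y**2 - 24*y + 8)*exp(3*y)/27.
Then F(1) - F(0) = (20*exp(3)/27) - (8/27) = -8/27 + 20*exp(3)/27.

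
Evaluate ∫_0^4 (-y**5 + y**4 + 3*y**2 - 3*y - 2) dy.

-6688/15

By the power rule, an antiderivative is F(y) = -y**6/6 + y**5/5 + y**3 - 3*y**2/2 - 2*y.
Then F(4) - F(0) = (-6688/15) - (0) = -6688/15.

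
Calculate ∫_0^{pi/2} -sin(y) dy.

An antiderivative is F(y) = cos(y).
Then F(pi/2) - F(0) = (0) - (1) = -1.

-1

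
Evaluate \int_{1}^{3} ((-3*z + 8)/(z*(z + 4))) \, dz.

Factor the denominator: z**2 + 4*z = (z + 4)z.
Partial fractions: (-3*z + 8)/(z*(z + 4)) = -5/(z + 4) + 2/z.
An antiderivative is F(z) = 2*log(z) - 5*log(z + 4).
Then F(3) - F(1) = (-5*log(7) + 2*log(3)) - (-5*log(5)) = -5*log(7) + 2*log(3) + 5*log(5).

-5*log(7) + 2*log(3) + 5*log(5)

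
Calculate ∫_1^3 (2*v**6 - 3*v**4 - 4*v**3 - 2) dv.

13838/35

By the power rule, an antiderivative is F(v) = 2*v**7/7 - 3*v**5/5 - v**4 - 2*v.
Then F(3) - F(1) = (13722/35) - (-116/35) = 13838/35.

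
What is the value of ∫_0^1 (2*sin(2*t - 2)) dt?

-1 + cos(2)

Let u = 2*t - 2, so du = 2 dt. When t = 0, u = -2; when t = 1, u = 0.
The integral becomes ∫ sin(u) du from -2 to 0, with antiderivative -cos(u).
Back in t: F(t) = -cos(2*t - 2).
Then F(1) - F(0) = (-1) - (-cos(2)) = -1 + cos(2).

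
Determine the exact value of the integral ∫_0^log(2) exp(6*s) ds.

21/2

Let u = exp(s), so du = exp(s) ds. When s = 0, u = 1; when s = log(2), u = 2.
The integral becomes ∫ u**5 du from 1 to 2, with antiderivative u**6/6.
Back in s: F(s) = exp(6*s)/6.
Then F(log(2)) - F(0) = (32/3) - (1/6) = 21/2.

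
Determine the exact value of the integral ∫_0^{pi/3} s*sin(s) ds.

-pi/6 + sqrt(3)/2

Integrate by parts once (u = s, dv = sin(s) ds).
An antiderivative is F(s) = -s*cos(s) + sin(s).
Then F(pi/3) - F(0) = (-pi/6 + sqrt(3)/2) - (0) = -pi/6 + sqrt(3)/2.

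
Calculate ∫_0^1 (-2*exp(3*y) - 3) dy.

An antiderivative is F(y) = -2*exp(3*y)/3 - 3*y.
Then F(1) - F(0) = (-2*exp(3)/3 - 3) - (-2/3) = -2*exp(3)/3 - 7/3.

-2*exp(3)/3 - 7/3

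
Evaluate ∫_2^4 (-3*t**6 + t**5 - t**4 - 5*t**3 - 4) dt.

By the power rule, an antiderivative is F(t) = -3*t**7/7 + t**6/6 - t**5/5 - 5*t**4/4 - 4*t.
Then F(4) - F(2) = (-722384/105) - (-8252/105) = -238044/35.

-238044/35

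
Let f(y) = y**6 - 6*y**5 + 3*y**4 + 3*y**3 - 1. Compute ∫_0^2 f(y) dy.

By the power rule, an antiderivative is F(y) = y**7/7 - y**6 + 3*y**5/5 + 3*y**4/4 - y.
Then F(2) - F(0) = (-578/35) - (0) = -578/35.

-578/35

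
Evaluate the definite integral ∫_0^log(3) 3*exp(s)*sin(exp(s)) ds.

Let u = exp(s), so du = exp(s) ds. When s = 0, u = 1; when s = log(3), u = 3.
The integral becomes 3·∫ sin(u) du from 1 to 3, with antiderivative -3*cos(u).
Back in s: F(s) = -3*cos(exp(s)).
Then F(log(3)) - F(0) = (-3*cos(3)) - (-3*cos(1)) = 3*cos(1) - 3*cos(3).

3*cos(1) - 3*cos(3)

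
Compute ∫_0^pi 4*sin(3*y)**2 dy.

2*pi

Use the identity sin^2(3*y) = (1 - cos(6*y))/2.
An antiderivative is F(y) = 2*y - sin(6*y)/3.
Then F(pi) - F(0) = (2*pi) - (0) = 2*pi.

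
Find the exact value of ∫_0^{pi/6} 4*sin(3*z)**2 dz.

pi/3

Use the identity sin^2(3*z) = (1 - cos(6*z))/2.
An antiderivative is F(z) = 2*z - sin(6*z)/3.
Then F(pi/6) - F(0) = (pi/3) - (0) = pi/3.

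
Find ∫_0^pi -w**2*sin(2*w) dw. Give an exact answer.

pi**2/2

Integrate by parts twice (u = w^2, dv = -sin(2*w) dw).
An antiderivative is F(w) = w**2*cos(2*w)/2 - w*sin(2*w)/2 - cos(2*w)/4.
Then F(pi) - F(0) = (-1/4 + pi**2/2) - (-1/4) = pi**2/2.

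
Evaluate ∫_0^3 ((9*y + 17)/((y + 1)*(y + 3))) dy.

13*log(2)

Factor the denominator: y**2 + 4*y + 3 = (y + 3)(y + 1).
Partial fractions: (9*y + 17)/((y + 1)*(y + 3)) = 5/(y + 3) + 4/(y + 1).
An antiderivative is F(y) = 4*log(y + 1) + 5*log(y + 3).
Then F(3) - F(0) = (5*log(3) + 13*log(2)) - (5*log(3)) = 13*log(2).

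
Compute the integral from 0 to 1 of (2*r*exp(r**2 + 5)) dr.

Let u = r**2 + 5, so du = 2*r dr. When r = 0, u = 5; when r = 1, u = 6.
The integral becomes ∫ exp(u) du from 5 to 6, with antiderivative exp(u).
Back in r: F(r) = exp(r**2 + 5).
Then F(1) - F(0) = (exp(6)) - (exp(5)) = -exp(5) + exp(6).

-exp(5) + exp(6)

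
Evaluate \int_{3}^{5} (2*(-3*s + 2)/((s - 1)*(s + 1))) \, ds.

-5*log(3) + 4*log(2)

Factor the denominator: s**2 - 1 = (s + 1)(s - 1).
Partial fractions: 2*(-3*s + 2)/((s - 1)*(s + 1)) = -5/(s + 1) - 1/(s - 1).
An antiderivative is F(s) = -log(s - 1) - 5*log(s + 1).
Then F(5) - F(3) = (-5*log(3) - 7*log(2)) - (-11*log(2)) = -5*log(3) + 4*log(2).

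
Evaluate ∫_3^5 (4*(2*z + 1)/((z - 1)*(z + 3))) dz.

Factor the denominator: z**2 + 2*z - 3 = (z + 3)(z - 1).
Partial fractions: 4*(2*z + 1)/((z - 1)*(z + 3)) = 5/(z + 3) + 3/(z - 1).
An antiderivative is F(z) = 3*log(z - 1) + 5*log(z + 3).
Then F(5) - F(3) = (21*log(2)) - (5*log(3) + 8*log(2)) = -5*log(3) + 13*log(2).

-5*log(3) + 13*log(2)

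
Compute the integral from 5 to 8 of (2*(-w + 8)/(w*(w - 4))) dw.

-8*log(2) + 4*log(5)

Factor the denominator: w**2 - 4*w = w(w - 4).
Partial fractions: 2*(-w + 8)/(w*(w - 4)) = -4/w + 2/(w - 4).
An antiderivative is F(w) = -4*log(w) + 2*log(w - 4).
Then F(8) - F(5) = (-8*log(2)) - (-4*log(5)) = -8*log(2) + 4*log(5).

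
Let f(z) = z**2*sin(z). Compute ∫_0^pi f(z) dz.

Integrate by parts twice (u = z^2, dv = sin(z) dz).
An antiderivative is F(z) = -z**2*cos(z) + 2*z*sin(z) + 2*cos(z).
Then F(pi) - F(0) = (-2 + pi**2) - (2) = -4 + pi**2.

-4 + pi**2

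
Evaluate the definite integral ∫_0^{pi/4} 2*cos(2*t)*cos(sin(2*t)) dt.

Let u = sin(2*t), so du = 2*cos(2*t) dt. When t = 0, u = 0; when t = pi/4, u = 1.
The integral becomes ∫ cos(u) du from 0 to 1, with antiderivative sin(u).
Back in t: F(t) = sin(sin(2*t)).
Then F(pi/4) - F(0) = (sin(1)) - (0) = sin(1).

sin(1)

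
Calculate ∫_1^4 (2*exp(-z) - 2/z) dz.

An antiderivative is F(z) = -2*log(z) - 2*exp(-z).
Then F(4) - F(1) = (-4*log(2) - 2*exp(-4)) - (-2*exp(-1)) = -4*log(2) - 2*exp(-4) + 2*exp(-1).

-4*log(2) - 2*exp(-4) + 2*exp(-1)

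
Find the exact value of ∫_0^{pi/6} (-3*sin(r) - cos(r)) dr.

An antiderivative is F(r) = -sin(r) + 3*cos(r).
Then F(pi/6) - F(0) = (-1/2 + 3*sqrt(3)/2) - (3) = -7/2 + 3*sqrt(3)/2.

-7/2 + 3*sqrt(3)/2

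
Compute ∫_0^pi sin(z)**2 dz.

pi/2

Use the identity sin^2(z) = (1 - cos(2*z))/2.
An antiderivative is F(z) = z/2 - sin(2*z)/4.
Then F(pi) - F(0) = (pi/2) - (0) = pi/2.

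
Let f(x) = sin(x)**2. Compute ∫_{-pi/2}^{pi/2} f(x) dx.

pi/2

Use the identity sin^2(x) = (1 - cos(2*x))/2.
An antiderivative is F(x) = x/2 - sin(2*x)/4.
Then F(pi/2) - F(-pi/2) = (pi/4) - (-pi/4) = pi/2.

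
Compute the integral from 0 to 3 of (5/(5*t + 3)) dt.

log(6)

Let u = 5*t + 3, so du = 5 dt. When t = 0, u = 3; when t = 3, u = 18.
The integral becomes ∫ 1/u du from 3 to 18, with antiderivative log(u).
Back in t: F(t) = log(5*t + 3).
Then F(3) - F(0) = (log(18)) - (log(3)) = log(6).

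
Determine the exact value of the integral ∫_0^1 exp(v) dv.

An antiderivative is F(v) = exp(v).
Then F(1) - F(0) = (E) - (1) = -1 + E.

-1 + E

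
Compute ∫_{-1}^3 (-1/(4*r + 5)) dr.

-log(17)/4

An antiderivative is F(r) = -log(4*r + 5)/4.
Then F(3) - F(-1) = (-log(17)/4) - (0) = -log(17)/4.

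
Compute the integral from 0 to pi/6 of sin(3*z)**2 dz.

pi/12

Use the identity sin^2(3*z) = (1 - cos(6*z))/2.
An antiderivative is F(z) = z/2 - sin(6*z)/12.
Then F(pi/6) - F(0) = (pi/12) - (0) = pi/12.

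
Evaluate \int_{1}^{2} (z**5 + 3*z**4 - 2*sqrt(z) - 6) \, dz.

By the power rule, an antiderivative is F(z) = z**6/6 + 3*z**5/5 - 4*z**(3/2)/3 - 6*z.
Then F(2) - F(1) = (268/15 - 8*sqrt(2)/3) - (-197/30) = 733/30 - 8*sqrt(2)/3.

733/30 - 8*sqrt(2)/3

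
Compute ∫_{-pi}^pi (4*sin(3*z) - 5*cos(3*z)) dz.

An antiderivative is F(z) = -5*sin(3*z)/3 - 4*cos(3*z)/3.
Then F(pi) - F(-pi) = (4/3) - (4/3) = 0.

0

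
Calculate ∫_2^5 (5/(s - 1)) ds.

An antiderivative is F(s) = 5*log(s - 1).
Then F(5) - F(2) = (10*log(2)) - (0) = 10*log(2).

10*log(2)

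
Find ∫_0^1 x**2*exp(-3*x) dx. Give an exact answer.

2/27 - 17*exp(-3)/27

Integrate by parts twice (u = x^2, dv = exp(-3*x) dx).
An antiderivative is F(x) = (-9*x**2 - 6*x - 2)*exp(-3*x)/27.
Then F(1) - F(0) = (-17*exp(-3)/27) - (-2/27) = 2/27 - 17*exp(-3)/27.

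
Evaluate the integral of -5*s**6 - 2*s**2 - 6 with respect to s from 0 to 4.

-247160/21

By the power rule, an antiderivative is F(s) = -5*s**7/7 - 2*s**3/3 - 6*s.
Then F(4) - F(0) = (-247160/21) - (0) = -247160/21.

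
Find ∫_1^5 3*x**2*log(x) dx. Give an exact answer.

-124/3 + 125*log(5)

Integrate by parts once (u = ln x, dv = 3*x**2 dx).
An antiderivative is F(x) = x**3*(3*log(x) - 1)/3.
Then F(5) - F(1) = (-125/3 + 125*log(5)) - (-1/3) = -124/3 + 125*log(5).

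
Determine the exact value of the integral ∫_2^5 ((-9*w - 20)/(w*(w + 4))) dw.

-5*log(5) - 4*log(3) + 9*log(2)

Factor the denominator: w**2 + 4*w = (w + 4)w.
Partial fractions: (-9*w - 20)/(w*(w + 4)) = -4/(w + 4) - 5/w.
An antiderivative is F(w) = -5*log(w) - 4*log(w + 4).
Then F(5) - F(2) = (-8*log(3) - 5*log(5)) - (-9*log(2) - 4*log(3)) = -5*log(5) - 4*log(3) + 9*log(2).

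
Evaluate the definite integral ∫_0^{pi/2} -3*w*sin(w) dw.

Integrate by parts once (u = w, dv = -3*sin(w) dw).
An antiderivative is F(w) = 3*w*cos(w) - 3*sin(w).
Then F(pi/2) - F(0) = (-3) - (0) = -3.

-3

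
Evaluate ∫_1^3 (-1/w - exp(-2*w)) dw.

An antiderivative is F(w) = -log(w) + exp(-2*w)/2.
Then F(3) - F(1) = (-log(3) + exp(-6)/2) - (exp(-2)/2) = -log(3) - exp(-2)/2 + exp(-6)/2.

-log(3) - exp(-2)/2 + exp(-6)/2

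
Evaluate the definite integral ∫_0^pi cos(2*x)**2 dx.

pi/2

Use the identity cos^2(2*x) = (1 + cos(4*x))/2.
An antiderivative is F(x) = x/2 + sin(4*x)/8.
Then F(pi) - F(0) = (pi/2) - (0) = pi/2.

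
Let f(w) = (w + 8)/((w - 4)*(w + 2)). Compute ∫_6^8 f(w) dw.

Factor the denominator: w**2 - 2*w - 8 = (w + 2)(w - 4).
Partial fractions: (w + 8)/((w - 4)*(w + 2)) = -1/(w + 2) + 2/(w - 4).
An antiderivative is F(w) = 2*log(w - 4) - log(w + 2).
Then F(8) - F(6) = (log(8/5)) - (-log(2)) = log(16/5).

log(16/5)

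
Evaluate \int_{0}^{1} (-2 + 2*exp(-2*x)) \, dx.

An antiderivative is F(x) = -2*x - exp(-2*x).
Then F(1) - F(0) = (-2 - exp(-2)) - (-1) = -1 - exp(-2).

-1 - exp(-2)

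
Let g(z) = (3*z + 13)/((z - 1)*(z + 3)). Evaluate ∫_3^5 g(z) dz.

Factor the denominator: z**2 + 2*z - 3 = (z + 3)(z - 1).
Partial fractions: (3*z + 13)/((z - 1)*(z + 3)) = -1/(z + 3) + 4/(z - 1).
An antiderivative is F(z) = 4*log(z - 1) - log(z + 3).
Then F(5) - F(3) = (log(32)) - (log(8/3)) = log(12).

log(12)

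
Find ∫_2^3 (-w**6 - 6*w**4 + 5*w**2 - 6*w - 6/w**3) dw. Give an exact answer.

-74353/140

By the power rule, an antiderivative is F(w) = -w**7/7 - 6*w**5/5 + 5*w**3/3 - 3*w**2 + 3/w**2.
Then F(3) - F(2) = (-61498/105) - (-22933/420) = -74353/140.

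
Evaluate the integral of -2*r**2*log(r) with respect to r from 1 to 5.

248/9 - 250*log(5)/3

Integrate by parts once (u = ln r, dv = -2*r**2 dr).
An antiderivative is F(r) = -2*r**3*(3*log(r) - 1)/9.
Then F(5) - F(1) = (250/9 - 250*log(5)/3) - (2/9) = 248/9 - 250*log(5)/3.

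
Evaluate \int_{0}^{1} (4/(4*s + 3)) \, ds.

log(7/3)

An antiderivative is F(s) = log(4*s + 3).
Then F(1) - F(0) = (log(7)) - (log(3)) = log(7/3).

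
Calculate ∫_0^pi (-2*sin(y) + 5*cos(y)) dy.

-4

An antiderivative is F(y) = 5*sin(y) + 2*cos(y).
Then F(pi) - F(0) = (-2) - (2) = -4.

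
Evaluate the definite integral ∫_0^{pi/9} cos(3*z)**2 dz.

sqrt(3)/24 + pi/18

Use the identity cos^2(3*z) = (1 + cos(6*z))/2.
An antiderivative is F(z) = z/2 + sin(6*z)/12.
Then F(pi/9) - F(0) = (sqrt(3)/24 + pi/18) - (0) = sqrt(3)/24 + pi/18.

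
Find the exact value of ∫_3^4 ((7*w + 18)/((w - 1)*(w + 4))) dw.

-2*log(7) + log(2) + 5*log(3)

Factor the denominator: w**2 + 3*w - 4 = (w + 4)(w - 1).
Partial fractions: (7*w + 18)/((w - 1)*(w + 4)) = 2/(w + 4) + 5/(w - 1).
An antiderivative is F(w) = 5*log(w - 1) + 2*log(w + 4).
Then F(4) - F(3) = (6*log(2) + 5*log(3)) - (5*log(2) + 2*log(7)) = -2*log(7) + log(2) + 5*log(3).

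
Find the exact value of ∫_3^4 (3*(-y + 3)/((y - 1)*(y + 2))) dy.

Factor the denominator: y**2 + y - 2 = (y + 2)(y - 1).
Partial fractions: 3*(-y + 3)/((y - 1)*(y + 2)) = -5/(y + 2) + 2/(y - 1).
An antiderivative is F(y) = 2*log(y - 1) - 5*log(y + 2).
Then F(4) - F(3) = (-5*log(2) - 3*log(3)) - (-5*log(5) + 2*log(2)) = -7*log(2) - 3*log(3) + 5*log(5).

-7*log(2) - 3*log(3) + 5*log(5)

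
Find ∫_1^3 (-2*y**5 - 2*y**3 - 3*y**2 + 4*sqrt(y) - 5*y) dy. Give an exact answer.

-994/3 + 8*sqrt(3)

By the power rule, an antiderivative is F(y) = -y**6/3 - y**4/2 + 8*y**(3/2)/3 - y**3 - 5*y**2/2.
Then F(3) - F(1) = (-333 + 8*sqrt(3)) - (-5/3) = -994/3 + 8*sqrt(3).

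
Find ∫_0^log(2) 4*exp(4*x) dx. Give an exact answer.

Let u = exp(x), so du = exp(x) dx. When x = 0, u = 1; when x = log(2), u = 2.
The integral becomes 4·∫ u**3 du from 1 to 2, with antiderivative u**4.
Back in x: F(x) = exp(4*x).
Then F(log(2)) - F(0) = (16) - (1) = 15.

15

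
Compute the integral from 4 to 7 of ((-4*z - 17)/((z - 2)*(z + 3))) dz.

Factor the denominator: z**2 + z - 6 = (z + 3)(z - 2).
Partial fractions: (-4*z - 17)/((z - 2)*(z + 3)) = 1/(z + 3) - 5/(z - 2).
An antiderivative is F(z) = -5*log(z - 2) + log(z + 3).
Then F(7) - F(4) = (-4*log(5) + log(2)) - (log(7/32)) = -4*log(5) - log(7) + 6*log(2).

-4*log(5) - log(7) + 6*log(2)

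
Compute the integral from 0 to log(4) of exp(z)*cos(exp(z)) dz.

-sin(1) + sin(4)

Let u = exp(z), so du = exp(z) dz. When z = 0, u = 1; when z = log(4), u = 4.
The integral becomes ∫ cos(u) du from 1 to 4, with antiderivative sin(u).
Back in z: F(z) = sin(exp(z)).
Then F(log(4)) - F(0) = (sin(4)) - (sin(1)) = -sin(1) + sin(4).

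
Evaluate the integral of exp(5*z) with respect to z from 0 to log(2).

Let u = exp(z), so du = exp(z) dz. When z = 0, u = 1; when z = log(2), u = 2.
The integral becomes ∫ u**4 du from 1 to 2, with antiderivative u**5/5.
Back in z: F(z) = exp(5*z)/5.
Then F(log(2)) - F(0) = (32/5) - (1/5) = 31/5.

31/5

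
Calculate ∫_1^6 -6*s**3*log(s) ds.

-1944*log(3) - 1944*log(2) + 3885/8

Integrate by parts once (u = ln s, dv = -6*s**3 ds).
An antiderivative is F(s) = -3*s**4*(4*log(s) - 1)/8.
Then F(6) - F(1) = (-1944*log(3) - 1944*log(2) + 486) - (3/8) = -1944*log(3) - 1944*log(2) + 3885/8.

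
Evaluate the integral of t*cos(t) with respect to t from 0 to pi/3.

Integrate by parts once (u = t, dv = cos(t) dt).
An antiderivative is F(t) = t*sin(t) + cos(t).
Then F(pi/3) - F(0) = (1/2 + sqrt(3)*pi/6) - (1) = -1/2 + sqrt(3)*pi/6.

-1/2 + sqrt(3)*pi/6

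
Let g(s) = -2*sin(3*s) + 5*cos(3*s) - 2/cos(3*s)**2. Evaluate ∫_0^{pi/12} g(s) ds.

-4/3 + 7*sqrt(2)/6

An antiderivative is F(s) = 5*sin(3*s)/3 + 2*cos(3*s)/3 - 2*tan(3*s)/3.
Then F(pi/12) - F(0) = (-2/3 + 7*sqrt(2)/6) - (2/3) = -4/3 + 7*sqrt(2)/6.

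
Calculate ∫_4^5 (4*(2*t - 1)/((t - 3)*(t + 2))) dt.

-4*log(3) + 4*log(7)

Factor the denominator: t**2 - t - 6 = (t + 2)(t - 3).
Partial fractions: 4*(2*t - 1)/((t - 3)*(t + 2)) = 4/(t + 2) + 4/(t - 3).
An antiderivative is F(t) = 4*log(t - 3) + 4*log(t + 2).
Then F(5) - F(4) = (4*log(2) + 4*log(7)) - (4*log(2) + 4*log(3)) = -4*log(3) + 4*log(7).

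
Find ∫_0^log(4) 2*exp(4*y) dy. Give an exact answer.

Let u = exp(y), so du = exp(y) dy. When y = 0, u = 1; when y = log(4), u = 4.
The integral becomes 2·∫ u**3 du from 1 to 4, with antiderivative u**4/2.
Back in y: F(y) = exp(4*y)/2.
Then F(log(4)) - F(0) = (128) - (1/2) = 255/2.

255/2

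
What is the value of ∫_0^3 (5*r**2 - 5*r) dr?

By the power rule, an antiderivative is F(r) = 5*r**3/3 - 5*r**2/2.
Then F(3) - F(0) = (45/2) - (0) = 45/2.

45/2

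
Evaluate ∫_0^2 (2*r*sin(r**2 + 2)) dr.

-cos(6) + cos(2)

Let u = r**2 + 2, so du = 2*r dr. When r = 0, u = 2; when r = 2, u = 6.
The integral becomes ∫ sin(u) du from 2 to 6, with antiderivative -cos(u).
Back in r: F(r) = -cos(r**2 + 2).
Then F(2) - F(0) = (-cos(6)) - (-cos(2)) = -cos(6) + cos(2).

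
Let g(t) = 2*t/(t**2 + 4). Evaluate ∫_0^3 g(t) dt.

log(13/4)

Let u = t**2 + 4, so du = 2*t dt. When t = 0, u = 4; when t = 3, u = 13.
The integral becomes ∫ 1/u du from 4 to 13, with antiderivative log(u).
Back in t: F(t) = log(t**2 + 4).
Then F(3) - F(0) = (log(13)) - (log(4)) = log(13/4).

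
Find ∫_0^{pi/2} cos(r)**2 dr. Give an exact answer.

pi/4

Use the identity cos^2(r) = (1 + cos(2*r))/2.
An antiderivative is F(r) = r/2 + sin(2*r)/4.
Then F(pi/2) - F(0) = (pi/4) - (0) = pi/4.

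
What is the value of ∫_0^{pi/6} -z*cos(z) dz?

Integrate by parts once (u = z, dv = -cos(z) dz).
An antiderivative is F(z) = -z*sin(z) - cos(z).
Then F(pi/6) - F(0) = (-sqrt(3)/2 - pi/12) - (-1) = -sqrt(3)/2 - pi/12 + 1.

-sqrt(3)/2 - pi/12 + 1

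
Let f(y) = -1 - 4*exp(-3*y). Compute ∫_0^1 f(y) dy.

An antiderivative is F(y) = -y + 4*exp(-3*y)/3.
Then F(1) - F(0) = (-1 + 4*exp(-3)/3) - (4/3) = -7/3 + 4*exp(-3)/3.

-7/3 + 4*exp(-3)/3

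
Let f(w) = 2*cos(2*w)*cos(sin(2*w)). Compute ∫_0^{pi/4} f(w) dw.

sin(1)

Let u = sin(2*w), so du = 2*cos(2*w) dw. When w = 0, u = 0; when w = pi/4, u = 1.
The integral becomes ∫ cos(u) du from 0 to 1, with antiderivative sin(u).
Back in w: F(w) = sin(sin(2*w)).
Then F(pi/4) - F(0) = (sin(1)) - (0) = sin(1).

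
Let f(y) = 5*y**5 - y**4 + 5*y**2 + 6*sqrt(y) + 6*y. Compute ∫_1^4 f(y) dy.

By the power rule, an antiderivative is F(y) = 5*y**6/6 - y**5/5 + 4*y**(3/2) + 5*y**3/3 + 3*y**2.
Then F(4) - F(1) = (16976/5) - (93/10) = 33859/10.

33859/10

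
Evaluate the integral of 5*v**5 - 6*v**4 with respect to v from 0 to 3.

By the power rule, an antiderivative is F(v) = 5*v**6/6 - 6*v**5/5.
Then F(3) - F(0) = (3159/10) - (0) = 3159/10.

3159/10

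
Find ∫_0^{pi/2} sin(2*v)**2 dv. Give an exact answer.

pi/4

Use the identity sin^2(2*v) = (1 - cos(4*v))/2.
An antiderivative is F(v) = v/2 - sin(4*v)/8.
Then F(pi/2) - F(0) = (pi/4) - (0) = pi/4.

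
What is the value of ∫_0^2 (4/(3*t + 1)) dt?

An antiderivative is F(t) = 4*log(3*t + 1)/3.
Then F(2) - F(0) = (4*log(7)/3) - (0) = 4*log(7)/3.

4*log(7)/3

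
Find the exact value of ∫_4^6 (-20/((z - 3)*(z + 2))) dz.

-8*log(3) + 8*log(2)

Factor the denominator: z**2 - z - 6 = (z + 2)(z - 3).
Partial fractions: -20/((z - 3)*(z + 2)) = 4/(z + 2) - 4/(z - 3).
An antiderivative is F(z) = -4*log(z - 3) + 4*log(z + 2).
Then F(6) - F(4) = (-4*log(3) + 12*log(2)) - (4*log(2) + 4*log(3)) = -8*log(3) + 8*log(2).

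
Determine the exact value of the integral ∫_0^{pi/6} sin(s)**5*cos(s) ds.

Let u = sin(s), so du = cos(s) ds. When s = 0, u = 0; when s = pi/6, u = 1/2.
The integral becomes ∫ u**5 du from 0 to 1/2, with antiderivative u**6/6.
Back in s: F(s) = sin(s)**6/6.
Then F(pi/6) - F(0) = (1/384) - (0) = 1/384.

1/384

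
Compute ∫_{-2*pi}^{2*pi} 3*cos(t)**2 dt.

6*pi

Use the identity cos^2(t) = (1 + cos(2*t))/2.
An antiderivative is F(t) = 3*t/2 + 3*sin(2*t)/4.
Then F(2*pi) - F(-2*pi) = (3*pi) - (-3*pi) = 6*pi.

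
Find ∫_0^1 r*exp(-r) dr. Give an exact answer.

1 - 2*exp(-1)

Integrate by parts once (u = r, dv = exp(-r) dr).
An antiderivative is F(r) = (-r - 1)*exp(-r).
Then F(1) - F(0) = (-2*exp(-1)) - (-1) = 1 - 2*exp(-1).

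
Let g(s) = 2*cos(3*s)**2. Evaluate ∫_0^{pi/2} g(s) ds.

pi/2

Use the identity cos^2(3*s) = (1 + cos(6*s))/2.
An antiderivative is F(s) = s + sin(6*s)/6.
Then F(pi/2) - F(0) = (pi/2) - (0) = pi/2.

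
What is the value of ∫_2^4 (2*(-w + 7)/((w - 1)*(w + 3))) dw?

-5*log(7) + 3*log(3) + 5*log(5)

Factor the denominator: w**2 + 2*w - 3 = (w + 3)(w - 1).
Partial fractions: 2*(-w + 7)/((w - 1)*(w + 3)) = -5/(w + 3) + 3/(w - 1).
An antiderivative is F(w) = 3*log(w - 1) - 5*log(w + 3).
Then F(4) - F(2) = (-5*log(7) + 3*log(3)) - (-5*log(5)) = -5*log(7) + 3*log(3) + 5*log(5).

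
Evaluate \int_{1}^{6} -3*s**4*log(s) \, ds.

Integrate by parts once (u = ln s, dv = -3*s**4 ds).
An antiderivative is F(s) = -3*s**5*(5*log(s) - 1)/25.
Then F(6) - F(1) = (23328/25 - 23328*log(6)/5) - (3/25) = 933 - 23328*log(6)/5.

933 - 23328*log(6)/5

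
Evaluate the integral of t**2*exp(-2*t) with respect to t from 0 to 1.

Integrate by parts twice (u = t^2, dv = exp(-2*t) dt).
An antiderivative is F(t) = (-2*t**2 - 2*t - 1)*exp(-2*t)/4.
Then F(1) - F(0) = (-5*exp(-2)/4) - (-1/4) = (-5 + exp(2))*exp(-2)/4.

(-5 + exp(2))*exp(-2)/4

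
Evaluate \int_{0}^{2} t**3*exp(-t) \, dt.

6 - 38*exp(-2)

Integrate by parts 3 times (u = t^3, dv = exp(-t) dt).
An antiderivative is F(t) = (-t**3 - 3*t**2 - 6*t - 6)*exp(-t).
Then F(2) - F(0) = (-38*exp(-2)) - (-6) = 6 - 38*exp(-2).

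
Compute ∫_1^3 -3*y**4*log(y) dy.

726/25 - 729*log(3)/5

Integrate by parts once (u = ln y, dv = -3*y**4 dy).
An antiderivative is F(y) = -3*y**5*(5*log(y) - 1)/25.
Then F(3) - F(1) = (729/25 - 729*log(3)/5) - (3/25) = 726/25 - 729*log(3)/5.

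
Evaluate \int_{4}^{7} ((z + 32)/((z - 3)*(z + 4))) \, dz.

Factor the denominator: z**2 + z - 12 = (z + 4)(z - 3).
Partial fractions: (z + 32)/((z - 3)*(z + 4)) = -4/(z + 4) + 5/(z - 3).
An antiderivative is F(z) = 5*log(z - 3) - 4*log(z + 4).
Then F(7) - F(4) = (-4*log(11) + 10*log(2)) - (-12*log(2)) = -4*log(11) + 22*log(2).

-4*log(11) + 22*log(2)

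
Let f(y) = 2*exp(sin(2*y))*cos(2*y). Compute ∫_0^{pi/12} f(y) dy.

Let u = sin(2*y), so du = 2*cos(2*y) dy. When y = 0, u = 0; when y = pi/12, u = 1/2.
The integral becomes ∫ exp(u) du from 0 to 1/2, with antiderivative exp(u).
Back in y: F(y) = exp(sin(2*y)).
Then F(pi/12) - F(0) = (exp(1/2)) - (1) = -1 + exp(1/2).

-1 + exp(1/2)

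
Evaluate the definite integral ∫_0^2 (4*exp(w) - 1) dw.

An antiderivative is F(w) = -w + 4*exp(w).
Then F(2) - F(0) = (-2 + 4*exp(2)) - (4) = -6 + 4*exp(2).

-6 + 4*exp(2)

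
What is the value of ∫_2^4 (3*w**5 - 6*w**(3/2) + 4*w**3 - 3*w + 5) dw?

48*sqrt(2)/5 + 10856/5

By the power rule, an antiderivative is F(w) = w**6/2 - 12*w**(5/2)/5 + w**4 - 3*w**2/2 + 5*w.
Then F(4) - F(2) = (11116/5) - (52 - 48*sqrt(2)/5) = 48*sqrt(2)/5 + 10856/5.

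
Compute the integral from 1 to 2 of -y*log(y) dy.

3/4 - log(4)

Integrate by parts once (u = ln y, dv = -y dy).
An antiderivative is F(y) = -y**2*(2*log(y) - 1)/4.
Then F(2) - F(1) = (1 - log(4)) - (1/4) = 3/4 - log(4).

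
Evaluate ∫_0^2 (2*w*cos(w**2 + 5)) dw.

Let u = w**2 + 5, so du = 2*w dw. When w = 0, u = 5; when w = 2, u = 9.
The integral becomes ∫ cos(u) du from 5 to 9, with antiderivative sin(u).
Back in w: F(w) = sin(w**2 + 5).
Then F(2) - F(0) = (sin(9)) - (sin(5)) = sin(9) - sin(5).

sin(9) - sin(5)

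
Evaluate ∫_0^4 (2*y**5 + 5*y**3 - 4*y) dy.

By the power rule, an antiderivative is F(y) = y**6/3 + 5*y**4/4 - 2*y**2.
Then F(4) - F(0) = (4960/3) - (0) = 4960/3.

4960/3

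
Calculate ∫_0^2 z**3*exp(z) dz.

Integrate by parts 3 times (u = z^3, dv = exp(z) dz).
An antiderivative is F(z) = (z**3 - 3*z**2 + 6*z - 6)*exp(z).
Then F(2) - F(0) = (2*exp(2)) - (-6) = 6 + 2*exp(2).

6 + 2*exp(2)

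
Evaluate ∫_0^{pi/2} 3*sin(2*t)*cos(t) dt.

2

Use the identity sin(2*t)cos(t) = [sin(3*t) + sin(t)]/2.
An antiderivative is F(t) = -3*cos(t)/2 - cos(3*t)/2.
Then F(pi/2) - F(0) = (0) - (-2) = 2.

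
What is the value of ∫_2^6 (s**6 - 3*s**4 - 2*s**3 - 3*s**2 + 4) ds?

1207296/35

By the power rule, an antiderivative is F(s) = s**7/7 - 3*s**5/5 - s**4/2 - s**3 + 4*s.
Then F(6) - F(2) = (1206984/35) - (-312/35) = 1207296/35.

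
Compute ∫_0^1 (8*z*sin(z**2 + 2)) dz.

4*cos(2) - 4*cos(3)

Let u = z**2 + 2, so du = 2*z dz. When z = 0, u = 2; when z = 1, u = 3.
The integral becomes 4·∫ sin(u) du from 2 to 3, with antiderivative -4*cos(u).
Back in z: F(z) = -4*cos(z**2 + 2).
Then F(1) - F(0) = (-4*cos(3)) - (-4*cos(2)) = 4*cos(2) - 4*cos(3).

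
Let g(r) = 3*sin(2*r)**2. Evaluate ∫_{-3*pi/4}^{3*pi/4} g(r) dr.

Use the identity sin^2(2*r) = (1 - cos(4*r))/2.
An antiderivative is F(r) = 3*r/2 - 3*sin(4*r)/8.
Then F(3*pi/4) - F(-3*pi/4) = (9*pi/8) - (-9*pi/8) = 9*pi/4.

9*pi/4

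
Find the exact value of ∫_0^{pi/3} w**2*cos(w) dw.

-sqrt(3) + sqrt(3)*pi**2/18 + pi/3

Integrate by parts twice (u = w^2, dv = cos(w) dw).
An antiderivative is F(w) = w**2*sin(w) + 2*w*cos(w) - 2*sin(w).
Then F(pi/3) - F(0) = (-sqrt(3) + sqrt(3)*pi**2/18 + pi/3) - (0) = -sqrt(3) + sqrt(3)*pi**2/18 + pi/3.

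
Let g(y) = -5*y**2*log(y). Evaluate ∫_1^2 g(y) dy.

35/9 - 40*log(2)/3

Integrate by parts once (u = ln y, dv = -5*y**2 dy).
An antiderivative is F(y) = -5*y**3*(3*log(y) - 1)/9.
Then F(2) - F(1) = (40/9 - 40*log(2)/3) - (5/9) = 35/9 - 40*log(2)/3.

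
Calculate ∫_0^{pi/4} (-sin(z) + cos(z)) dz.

-1 + sqrt(2)

An antiderivative is F(z) = sin(z) + cos(z).
Then F(pi/4) - F(0) = (sqrt(2)) - (1) = -1 + sqrt(2).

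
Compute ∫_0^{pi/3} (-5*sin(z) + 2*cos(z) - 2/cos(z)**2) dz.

-5/2 - sqrt(3)

An antiderivative is F(z) = 2*sin(z) + 5*cos(z) - 2*tan(z).
Then F(pi/3) - F(0) = (5/2 - sqrt(3)) - (5) = -5/2 - sqrt(3).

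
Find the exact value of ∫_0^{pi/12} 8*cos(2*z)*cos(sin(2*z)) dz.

4*sin(1/2)

Let u = sin(2*z), so du = 2*cos(2*z) dz. When z = 0, u = 0; when z = pi/12, u = 1/2.
The integral becomes 4·∫ cos(u) du from 0 to 1/2, with antiderivative 4*sin(u).
Back in z: F(z) = 4*sin(sin(2*z)).
Then F(pi/12) - F(0) = (4*sin(1/2)) - (0) = 4*sin(1/2).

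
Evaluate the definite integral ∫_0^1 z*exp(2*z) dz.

1/4 + exp(2)/4

Integrate by parts once (u = z, dv = exp(2*z) dz).
An antiderivative is F(z) = (2*z - 1)*exp(2*z)/4.
Then F(1) - F(0) = (exp(2)/4) - (-1/4) = 1/4 + exp(2)/4.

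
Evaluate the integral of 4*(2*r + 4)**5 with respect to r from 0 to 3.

Let u = 2*r + 4, so du = 2 dr. When r = 0, u = 4; when r = 3, u = 10.
The integral becomes 2·∫ u**5 du from 4 to 10, with antiderivative u**6/3.
Back in r: F(r) = (2*r + 4)**6/3.
Then F(3) - F(0) = (1000000/3) - (4096/3) = 331968.

331968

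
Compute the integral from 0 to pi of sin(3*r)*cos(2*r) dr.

Use the identity sin(3*r)cos(2*r) = [sin(5*r) + sin(r)]/2.
An antiderivative is F(r) = -cos(r)/2 - cos(5*r)/10.
Then F(pi) - F(0) = (3/5) - (-3/5) = 6/5.

6/5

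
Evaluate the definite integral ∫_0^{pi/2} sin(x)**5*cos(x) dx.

Let u = sin(x), so du = cos(x) dx. When x = 0, u = 0; when x = pi/2, u = 1.
The integral becomes ∫ u**5 du from 0 to 1, with antiderivative u**6/6.
Back in x: F(x) = sin(x)**6/6.
Then F(pi/2) - F(0) = (1/6) - (0) = 1/6.

1/6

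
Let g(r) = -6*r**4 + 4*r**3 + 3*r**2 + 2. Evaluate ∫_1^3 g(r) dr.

-902/5

By the power rule, an antiderivative is F(r) = -6*r**5/5 + r**4 + r**3 + 2*r.
Then F(3) - F(1) = (-888/5) - (14/5) = -902/5.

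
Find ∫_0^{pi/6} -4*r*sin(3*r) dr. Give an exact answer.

-4/9

Integrate by parts once (u = r, dv = -4*sin(3*r) dr).
An antiderivative is F(r) = 4*r*cos(3*r)/3 - 4*sin(3*r)/9.
Then F(pi/6) - F(0) = (-4/9) - (0) = -4/9.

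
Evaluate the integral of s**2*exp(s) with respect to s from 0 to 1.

-2 + E

Integrate by parts twice (u = s^2, dv = exp(s) ds).
An antiderivative is F(s) = (s**2 - 2*s + 2)*exp(s).
Then F(1) - F(0) = (E) - (2) = -2 + E.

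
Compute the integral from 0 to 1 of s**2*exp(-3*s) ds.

Integrate by parts twice (u = s^2, dv = exp(-3*s) ds).
An antiderivative is F(s) = (-9*s**2 - 6*s - 2)*exp(-3*s)/27.
Then F(1) - F(0) = (-17*exp(-3)/27) - (-2/27) = 2/27 - 17*exp(-3)/27.

2/27 - 17*exp(-3)/27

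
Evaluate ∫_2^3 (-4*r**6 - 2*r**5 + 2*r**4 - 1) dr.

By the power rule, an antiderivative is F(r) = -4*r**7/7 - r**6/3 + 2*r**5/5 - r.
Then F(3) - F(2) = (-48948/35) - (-8786/105) = -138058/105.

-138058/105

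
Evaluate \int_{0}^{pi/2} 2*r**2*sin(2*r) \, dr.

-1 + pi**2/4

Integrate by parts twice (u = r^2, dv = 2*sin(2*r) dr).
An antiderivative is F(r) = -r**2*cos(2*r) + r*sin(2*r) + cos(2*r)/2.
Then F(pi/2) - F(0) = (-1/2 + pi**2/4) - (1/2) = -1 + pi**2/4.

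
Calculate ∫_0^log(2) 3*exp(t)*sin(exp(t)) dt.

Let u = exp(t), so du = exp(t) dt. When t = 0, u = 1; when t = log(2), u = 2.
The integral becomes 3·∫ sin(u) du from 1 to 2, with antiderivative -3*cos(u).
Back in t: F(t) = -3*cos(exp(t)).
Then F(log(2)) - F(0) = (-3*cos(2)) - (-3*cos(1)) = -3*cos(2) + 3*cos(1).

-3*cos(2) + 3*cos(1)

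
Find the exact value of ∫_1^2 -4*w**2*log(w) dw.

Integrate by parts once (u = ln w, dv = -4*w**2 dw).
An antiderivative is F(w) = -4*w**3*(3*log(w) - 1)/9.
Then F(2) - F(1) = (32/9 - 32*log(2)/3) - (4/9) = 28/9 - 32*log(2)/3.

28/9 - 32*log(2)/3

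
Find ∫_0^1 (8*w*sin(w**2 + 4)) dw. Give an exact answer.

Let u = w**2 + 4, so du = 2*w dw. When w = 0, u = 4; when w = 1, u = 5.
The integral becomes 4·∫ sin(u) du from 4 to 5, with antiderivative -4*cos(u).
Back in w: F(w) = -4*cos(w**2 + 4).
Then F(1) - F(0) = (-4*cos(5)) - (-4*cos(4)) = 4*cos(4) - 4*cos(5).

4*cos(4) - 4*cos(5)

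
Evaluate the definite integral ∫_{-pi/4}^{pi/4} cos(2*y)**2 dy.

pi/4

Use the identity cos^2(2*y) = (1 + cos(4*y))/2.
An antiderivative is F(y) = y/2 + sin(4*y)/8.
Then F(pi/4) - F(-pi/4) = (pi/8) - (-pi/8) = pi/4.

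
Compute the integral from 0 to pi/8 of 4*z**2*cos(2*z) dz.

sqrt(2)*(-32 + pi**2 + 8*pi)/64

Integrate by parts twice (u = z^2, dv = 4*cos(2*z) dz).
An antiderivative is F(z) = 2*z**2*sin(2*z) + 2*z*cos(2*z) - sin(2*z).
Then F(pi/8) - F(0) = (sqrt(2)*(-32 + pi**2 + 8*pi)/64) - (0) = sqrt(2)*(-32 + pi**2 + 8*pi)/64.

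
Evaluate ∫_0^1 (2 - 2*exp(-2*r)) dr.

exp(-2) + 1

An antiderivative is F(r) = 2*r + exp(-2*r).
Then F(1) - F(0) = (exp(-2) + 2) - (1) = exp(-2) + 1.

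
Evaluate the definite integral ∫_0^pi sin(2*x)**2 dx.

pi/2

Use the identity sin^2(2*x) = (1 - cos(4*x))/2.
An antiderivative is F(x) = x/2 - sin(4*x)/8.
Then F(pi) - F(0) = (pi/2) - (0) = pi/2.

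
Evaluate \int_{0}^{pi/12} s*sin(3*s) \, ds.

sqrt(2)*(4 - pi)/72

Integrate by parts once (u = s, dv = sin(3*s) ds).
An antiderivative is F(s) = -s*cos(3*s)/3 + sin(3*s)/9.
Then F(pi/12) - F(0) = (sqrt(2)*(4 - pi)/72) - (0) = sqrt(2)*(4 - pi)/72.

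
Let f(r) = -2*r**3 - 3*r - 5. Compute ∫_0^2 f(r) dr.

By the power rule, an antiderivative is F(r) = -r**4/2 - 3*r**2/2 - 5*r.
Then F(2) - F(0) = (-24) - (0) = -24.

-24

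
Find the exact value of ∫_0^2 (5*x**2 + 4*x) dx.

64/3

By the power rule, an antiderivative is F(x) = 5*x**3/3 + 2*x**2.
Then F(2) - F(0) = (64/3) - (0) = 64/3.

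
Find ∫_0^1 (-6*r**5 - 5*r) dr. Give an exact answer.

By the power rule, an antiderivative is F(r) = -r**6 - 5*r**2/2.
Then F(1) - F(0) = (-7/2) - (0) = -7/2.

-7/2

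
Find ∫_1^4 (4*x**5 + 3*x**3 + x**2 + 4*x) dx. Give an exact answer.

By the power rule, an antiderivative is F(x) = 2*x**6/3 + 3*x**4/4 + x**3/3 + 2*x**2.
Then F(4) - F(1) = (2976) - (15/4) = 11889/4.

11889/4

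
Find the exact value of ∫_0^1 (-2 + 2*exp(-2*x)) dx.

-1 - exp(-2)

An antiderivative is F(x) = -2*x - exp(-2*x).
Then F(1) - F(0) = (-2 - exp(-2)) - (-1) = -1 - exp(-2).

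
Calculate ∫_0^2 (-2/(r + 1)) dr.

An antiderivative is F(r) = -2*log(r + 1).
Then F(2) - F(0) = (-log(9)) - (0) = -log(9).

-log(9)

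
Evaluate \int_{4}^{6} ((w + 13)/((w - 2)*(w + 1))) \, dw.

Factor the denominator: w**2 - w - 2 = (w + 1)(w - 2).
Partial fractions: (w + 13)/((w - 2)*(w + 1)) = -4/(w + 1) + 5/(w - 2).
An antiderivative is F(w) = 5*log(w - 2) - 4*log(w + 1).
Then F(6) - F(4) = (-4*log(7) + 10*log(2)) - (-4*log(5) + 5*log(2)) = -4*log(7) + 5*log(2) + 4*log(5).

-4*log(7) + 5*log(2) + 4*log(5)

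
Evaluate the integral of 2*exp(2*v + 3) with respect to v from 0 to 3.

Let u = 2*v + 3, so du = 2 dv. When v = 0, u = 3; when v = 3, u = 9.
The integral becomes ∫ exp(u) du from 3 to 9, with antiderivative exp(u).
Back in v: F(v) = exp(2*v + 3).
Then F(3) - F(0) = (exp(9)) - (exp(3)) = -exp(3) + exp(9).

-exp(3) + exp(9)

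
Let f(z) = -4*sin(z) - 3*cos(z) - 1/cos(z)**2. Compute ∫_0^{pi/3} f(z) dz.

An antiderivative is F(z) = -3*sin(z) + 4*cos(z) - tan(z).
Then F(pi/3) - F(0) = (2 - 5*sqrt(3)/2) - (4) = -5*sqrt(3)/2 - 2.

-5*sqrt(3)/2 - 2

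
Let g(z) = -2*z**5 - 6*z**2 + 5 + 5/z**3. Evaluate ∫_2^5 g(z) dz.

-216219/40

By the power rule, an antiderivative is F(z) = -z**6/3 - 2*z**3 + 5*z - 5/(2*z**2).
Then F(5) - F(2) = (-163003/30) - (-671/24) = -216219/40.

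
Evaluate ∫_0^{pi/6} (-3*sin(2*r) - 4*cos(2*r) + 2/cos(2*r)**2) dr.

-3/4

An antiderivative is F(r) = -2*sin(2*r) + 3*cos(2*r)/2 + tan(2*r).
Then F(pi/6) - F(0) = (3/4) - (3/2) = -3/4.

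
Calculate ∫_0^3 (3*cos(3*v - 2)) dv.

Let u = 3*v - 2, so du = 3 dv. When v = 0, u = -2; when v = 3, u = 7.
The integral becomes ∫ cos(u) du from -2 to 7, with antiderivative sin(u).
Back in v: F(v) = sin(3*v - 2).
Then F(3) - F(0) = (sin(7)) - (-sin(2)) = sin(7) + sin(2).

sin(7) + sin(2)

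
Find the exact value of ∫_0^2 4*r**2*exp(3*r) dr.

-8/27 + 104*exp(6)/27

Integrate by parts twice (u = r^2, dv = 4*exp(3*r) dr).
An antiderivative is F(r) = (36*r**2 - 24*r + 8)*exp(3*r)/27.
Then F(2) - F(0) = (104*exp(6)/27) - (8/27) = -8/27 + 104*exp(6)/27.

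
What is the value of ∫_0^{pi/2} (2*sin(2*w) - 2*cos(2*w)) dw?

An antiderivative is F(w) = -sin(2*w) - cos(2*w).
Then F(pi/2) - F(0) = (1) - (-1) = 2.

2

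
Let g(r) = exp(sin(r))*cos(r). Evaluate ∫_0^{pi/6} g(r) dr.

-1 + exp(1/2)

Let u = sin(r), so du = cos(r) dr. When r = 0, u = 0; when r = pi/6, u = 1/2.
The integral becomes ∫ exp(u) du from 0 to 1/2, with antiderivative exp(u).
Back in r: F(r) = exp(sin(r)).
Then F(pi/6) - F(0) = (exp(1/2)) - (1) = -1 + exp(1/2).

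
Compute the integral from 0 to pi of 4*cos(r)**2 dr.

2*pi

Use the identity cos^2(r) = (1 + cos(2*r))/2.
An antiderivative is F(r) = 2*r + sin(2*r).
Then F(pi) - F(0) = (2*pi) - (0) = 2*pi.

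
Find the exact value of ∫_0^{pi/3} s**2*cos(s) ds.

-sqrt(3) + sqrt(3)*pi**2/18 + pi/3

Integrate by parts twice (u = s^2, dv = cos(s) ds).
An antiderivative is F(s) = s**2*sin(s) + 2*s*cos(s) - 2*sin(s).
Then F(pi/3) - F(0) = (-sqrt(3) + sqrt(3)*pi**2/18 + pi/3) - (0) = -sqrt(3) + sqrt(3)*pi**2/18 + pi/3.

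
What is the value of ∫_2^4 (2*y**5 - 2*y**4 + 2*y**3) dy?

5336/5

By the power rule, an antiderivative is F(y) = y**6/3 - 2*y**5/5 + y**4/2.
Then F(4) - F(2) = (16256/15) - (248/15) = 5336/5.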